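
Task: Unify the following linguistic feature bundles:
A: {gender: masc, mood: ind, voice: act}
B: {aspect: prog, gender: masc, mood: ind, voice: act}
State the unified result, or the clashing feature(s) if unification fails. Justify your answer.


Compare features:
aspect: A=_ vs B=prog -> unified: prog
gender: A=masc vs B=masc -> unified: masc
mood: A=ind vs B=ind -> unified: ind
voice: A=act vs B=act -> unified: act
No clashes found.

Unified: {aspect: prog, gender: masc, mood: ind, voice: act}


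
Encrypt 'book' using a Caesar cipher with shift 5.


Shift each letter by 5: b -> g, o -> t, o -> t, k -> p. Result: 'gttp'.

gttp


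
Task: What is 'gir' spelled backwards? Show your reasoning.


Reverse 'gir' character by character: 'rig'.

rig


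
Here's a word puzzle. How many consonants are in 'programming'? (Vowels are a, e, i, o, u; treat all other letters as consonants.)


Consonants in 'programming': p, r, g, r, m, m, n, g = 8 consonants.

8


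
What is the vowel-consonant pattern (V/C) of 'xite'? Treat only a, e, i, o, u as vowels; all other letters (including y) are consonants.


Letter mapping: x = C, i = V, t = C, e = V.

CVCV


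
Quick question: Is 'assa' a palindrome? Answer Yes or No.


Forward: 'assa'
Reversed: 'assa'
They are identical.

Yes


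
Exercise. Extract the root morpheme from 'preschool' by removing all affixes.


Remove prefix 'pre' from 'preschool' to get root 'school'.

school


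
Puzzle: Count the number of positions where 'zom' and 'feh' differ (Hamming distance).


Alignment:
Position 1: 'z' vs 'f' = DIFFER
Position 2: 'o' vs 'e' = DIFFER
Position 3: 'm' vs 'h' = DIFFER
Total differences: 3

3


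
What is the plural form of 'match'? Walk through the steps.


Apply rule: Add -es (sibilant/fricative ending). 'match' becomes 'matches'.

matches


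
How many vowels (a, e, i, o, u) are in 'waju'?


Vowels in 'waju': a, u = 2 vowels.

2


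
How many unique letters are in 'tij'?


Unique letters in 'tij': {i, j, t} = 3 distinct letters.

3


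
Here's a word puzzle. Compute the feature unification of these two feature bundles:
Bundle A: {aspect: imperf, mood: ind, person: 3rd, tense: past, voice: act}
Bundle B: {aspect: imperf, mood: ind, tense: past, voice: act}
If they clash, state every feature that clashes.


Compare features:
aspect: A=imperf vs B=imperf -> unified: imperf
mood: A=ind vs B=ind -> unified: ind
person: A=3rd vs B=_ -> unified: 3rd
tense: A=past vs B=past -> unified: past
voice: A=act vs B=act -> unified: act
No clashes found.

Unified: {aspect: imperf, mood: ind, person: 3rd, tense: past, voice: act}


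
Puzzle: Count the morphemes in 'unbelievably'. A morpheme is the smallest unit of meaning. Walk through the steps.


Decomposition: un- (prefix) + believe (root) + -able (suffix) + -ly (suffix) = 4 morpheme(s)

4 morphemes


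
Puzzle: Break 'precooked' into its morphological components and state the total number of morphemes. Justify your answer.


Step 1: Identify prefix: 'pre' (meaning: before)
Step 2: Identify root: 'cook'
Step 3: Identify suffix(es): 'ed'
Decomposition: pre- (prefix: before) + cook (root) + -ed (suffix: past)
Total morphemes: 3

3 morphemes (pre- (prefix: before) + cook (root) + -ed (suffix: past))


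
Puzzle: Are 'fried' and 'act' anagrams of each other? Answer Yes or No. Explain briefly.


Sorted letters of 'fried': 'defir'
Sorted letters of 'act': 'act'
They do not match.

No


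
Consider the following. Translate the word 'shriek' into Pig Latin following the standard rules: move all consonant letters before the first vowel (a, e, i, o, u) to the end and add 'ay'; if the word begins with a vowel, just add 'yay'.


'shriek': move consonant cluster 'shr' to end and add 'ay': 'iekshray'.

iekshray


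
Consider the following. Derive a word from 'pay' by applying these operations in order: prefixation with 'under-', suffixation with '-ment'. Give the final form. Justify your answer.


Step 1: Add prefix 'under-' to 'pay' = 'underpay'
Step 2: Add suffix '-ment' to 'underpay' = 'underpayment'

underpayment


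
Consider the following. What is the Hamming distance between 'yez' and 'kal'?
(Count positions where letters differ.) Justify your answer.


Alignment:
Position 1: 'y' vs 'k' = DIFFER
Position 2: 'e' vs 'a' = DIFFER
Position 3: 'z' vs 'l' = DIFFER
Total differences: 3

3


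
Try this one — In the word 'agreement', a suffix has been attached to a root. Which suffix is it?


The word 'agreement' = 'agree' (root) + '-ment' (suffix). The suffix is '-ment'.

ment


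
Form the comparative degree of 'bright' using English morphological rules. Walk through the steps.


Apply comparative formation (add -er): 'bright' -> 'brighter'.

brighter


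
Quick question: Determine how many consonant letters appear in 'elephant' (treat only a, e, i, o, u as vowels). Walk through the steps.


Consonants in 'elephant': l, p, h, n, t = 5 consonants.

5


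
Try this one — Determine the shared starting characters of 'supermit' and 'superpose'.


Compare from the start: 5 characters match: 'super'. Mismatch at position 6: 'm' vs 'p'.

super


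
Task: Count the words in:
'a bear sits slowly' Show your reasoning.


Split into words: a | bear | sits | slowly = 4 words.

4


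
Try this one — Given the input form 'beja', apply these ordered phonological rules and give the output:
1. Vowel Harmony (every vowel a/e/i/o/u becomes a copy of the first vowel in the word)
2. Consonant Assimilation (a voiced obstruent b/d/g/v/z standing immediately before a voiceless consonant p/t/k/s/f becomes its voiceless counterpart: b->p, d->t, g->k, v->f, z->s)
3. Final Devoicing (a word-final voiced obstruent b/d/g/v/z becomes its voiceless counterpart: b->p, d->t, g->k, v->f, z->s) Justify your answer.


Starting form: 'beja'
Rule 1: Vowel Harmony: all vowels become 'e' (matching first vowel). 'beja' -> 'beje'
Rule 2: Consonant Assimilation: no voiced obstruent (b/d/g/v/z) stands immediately before a voiceless consonant (p/t/k/s/f). No change.
Rule 3: Final Devoicing: the word ends in the vowel 'e', not a consonant. No change.
Final form: 'beje'

beje


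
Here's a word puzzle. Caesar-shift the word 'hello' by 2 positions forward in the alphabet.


Shift each letter by 2: h -> j, e -> g, l -> n, l -> n, o -> q. Result: 'jgnnq'.

jgnnq


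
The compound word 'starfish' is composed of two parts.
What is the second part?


Split 'starfish' into 'star' + 'fish'. The second part is 'fish'.

fish


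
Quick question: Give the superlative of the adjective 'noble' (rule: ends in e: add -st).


Apply superlative formation (ends in e: add -st): 'noble' -> 'noblest'.

noblest


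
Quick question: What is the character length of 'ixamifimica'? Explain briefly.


Spell out 'ixamifimica' and number each letter: i(1), x(2), a(3), m(4), i(5), f(6), i(7), m(8), i(9), c(10), a(11). Total: 11 letters.

11


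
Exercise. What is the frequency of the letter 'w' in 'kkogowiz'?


Letter 'w' in 'kkogowiz': found at position(s) 6 = 1 occurrence(s).

1


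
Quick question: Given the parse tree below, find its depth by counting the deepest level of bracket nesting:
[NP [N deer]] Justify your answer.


Count bracket nesting levels:
'[' at pos 0: depth = 1
'[' at pos 4: depth = 2
Maximum depth reached: 2

2


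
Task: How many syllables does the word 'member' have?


Break 'member' into syllables: mem-ber -> mem | ber = 2 syllables

2 syllables


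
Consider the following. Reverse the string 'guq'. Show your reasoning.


Reverse 'guq' character by character: 'qug'.

qug


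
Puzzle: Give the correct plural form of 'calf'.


Apply rule: Change -f to -ves. 'calf' becomes 'calves'.

calves


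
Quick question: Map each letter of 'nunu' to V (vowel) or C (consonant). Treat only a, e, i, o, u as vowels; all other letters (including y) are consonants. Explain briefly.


Letter mapping: n = C, u = V, n = C, u = V.

CVCV


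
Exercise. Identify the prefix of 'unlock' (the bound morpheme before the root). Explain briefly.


The word 'unlock' = 'un' (prefix) + 'lock' (root). The prefix is 'un'.

un


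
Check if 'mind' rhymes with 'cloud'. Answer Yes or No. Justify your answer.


Rime (stressed vowel + following sounds) of 'mind': -ind = /aɪnd/
Rime of 'cloud': -oud = /aʊd/
/aɪnd/ and /aʊd/ are different ending sounds, so the words do not rhyme.

No


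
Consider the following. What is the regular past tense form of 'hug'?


Apply rule: Double final consonant and add -ed. 'hug' becomes 'hugged'.

hugged


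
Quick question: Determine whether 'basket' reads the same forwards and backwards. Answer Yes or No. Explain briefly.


Forward: 'basket'
Reversed: 'teksab'
They differ.

No


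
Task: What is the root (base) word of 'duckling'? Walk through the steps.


Remove suffix '-ling' from 'duckling' to get root 'duck'.

duck


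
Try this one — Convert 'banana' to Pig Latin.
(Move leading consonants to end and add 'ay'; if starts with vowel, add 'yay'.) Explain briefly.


'banana': move consonant cluster 'b' to end and add 'ay': 'ananabay'.

ananabay


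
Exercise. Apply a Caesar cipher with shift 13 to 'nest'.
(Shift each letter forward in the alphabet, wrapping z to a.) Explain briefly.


Shift each letter by 13: n -> a, e -> r, s -> f, t -> g. Result: 'arfg'.

arfg


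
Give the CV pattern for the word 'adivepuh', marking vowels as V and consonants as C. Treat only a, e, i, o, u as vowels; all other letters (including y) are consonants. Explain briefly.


Letter mapping: a = V, d = C, i = V, v = C, e = V, p = C, u = V, h = C.

VCVCVCVC


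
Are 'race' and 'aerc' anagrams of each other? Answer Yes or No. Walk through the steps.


Sorted letters of 'race': 'acer'
Sorted letters of 'aerc': 'acer'
They match.

Yes


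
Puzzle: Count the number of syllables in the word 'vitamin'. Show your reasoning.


Break 'vitamin' into syllables: vi-ta-min -> vi | ta | min = 3 syllables

3 syllables


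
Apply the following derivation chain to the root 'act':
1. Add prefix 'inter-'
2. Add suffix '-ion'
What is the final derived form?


Step 1: Add prefix 'inter-' to 'act' = 'interact'
Step 2: Add suffix '-ion' to 'interact' = 'interaction'

interaction


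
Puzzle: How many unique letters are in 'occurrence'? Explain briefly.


Unique letters in 'occurrence': {c, e, n, o, r, u} = 6 distinct letters.

6


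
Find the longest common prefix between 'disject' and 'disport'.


Compare from the start: 3 characters match: 'dis'. Mismatch at position 4: 'j' vs 'p'.

dis


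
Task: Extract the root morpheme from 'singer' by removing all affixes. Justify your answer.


Remove suffix '-er' from 'singer' to get root 'sing'.

sing


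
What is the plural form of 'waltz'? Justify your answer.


Apply rule: Add -es (sibilant/fricative ending). 'waltz' becomes 'waltzes'.

waltzes


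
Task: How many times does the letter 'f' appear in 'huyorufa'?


Letter 'f' in 'huyorufa': found at position(s) 7 = 1 occurrence(s).

1


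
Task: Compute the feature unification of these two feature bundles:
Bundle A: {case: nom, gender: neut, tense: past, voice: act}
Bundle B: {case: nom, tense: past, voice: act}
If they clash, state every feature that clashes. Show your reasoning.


Compare features:
case: A=nom vs B=nom -> unified: nom
gender: A=neut vs B=_ -> unified: neut
tense: A=past vs B=past -> unified: past
voice: A=act vs B=act -> unified: act
No clashes found.

Unified: {case: nom, gender: neut, tense: past, voice: act}


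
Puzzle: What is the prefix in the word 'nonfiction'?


The word 'nonfiction' = 'non' (prefix) + 'fiction' (root). The prefix is 'non'.

non


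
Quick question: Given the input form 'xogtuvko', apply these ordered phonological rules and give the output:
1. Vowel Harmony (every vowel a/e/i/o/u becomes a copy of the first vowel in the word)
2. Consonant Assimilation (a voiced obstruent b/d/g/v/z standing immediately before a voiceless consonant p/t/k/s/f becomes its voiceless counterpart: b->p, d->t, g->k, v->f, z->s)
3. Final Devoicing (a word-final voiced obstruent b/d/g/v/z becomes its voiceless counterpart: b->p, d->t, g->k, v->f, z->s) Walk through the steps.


Starting form: 'xogtuvko'
Rule 1: Vowel Harmony: all vowels become 'o' (matching first vowel). 'xogtuvko' -> 'xogtovko'
Rule 2: Consonant Assimilation: voiced obstruent before voiceless consonant becomes voiceless ('gt' -> 'kt', 'vk' -> 'fk'). 'xogtovko' -> 'xoktofko'
Rule 3: Final Devoicing: the word ends in the vowel 'o', not a consonant. No change.
Final form: 'xoktofko'

xoktofko


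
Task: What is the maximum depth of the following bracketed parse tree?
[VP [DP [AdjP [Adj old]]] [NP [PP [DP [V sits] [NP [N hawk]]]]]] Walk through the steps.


Count bracket nesting levels:
'[' at pos 0: depth = 1
'[' at pos 4: depth = 2
'[' at pos 8: depth = 3
'[' at pos 14: depth = 4
'[' at pos 26: depth = 2
'[' at pos 30: depth = 3
'[' at pos 34: depth = 4
'[' at pos 38: depth = 5
'[' at pos 47: depth = 5
'[' at pos 51: depth = 6
Maximum depth reached: 6

6


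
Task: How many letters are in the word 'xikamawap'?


Spell out 'xikamawap' and number each letter: x(1), i(2), k(3), a(4), m(5), a(6), w(7), a(8), p(9). Total: 9 letters.

9


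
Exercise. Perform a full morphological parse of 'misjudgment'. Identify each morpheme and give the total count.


Step 1: Identify prefix: 'mis' (meaning: wrongly)
Step 2: Identify root: 'judge'
Step 3: Identify suffix(es): 'ment'
Decomposition: mis- (prefix: wrongly) + judge (root) + -ment (suffix: action/result)
Total morphemes: 3

3 morphemes (mis- (prefix: wrongly) + judge (root) + -ment (suffix: action/result))


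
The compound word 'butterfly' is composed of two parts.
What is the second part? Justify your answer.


Split 'butterfly' into 'butter' + 'fly'. The second part is 'fly'.

fly


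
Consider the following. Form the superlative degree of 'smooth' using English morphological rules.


Apply superlative formation (add -est): 'smooth' -> 'smoothest'.

smoothest


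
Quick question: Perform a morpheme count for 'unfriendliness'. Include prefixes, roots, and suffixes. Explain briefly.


Decomposition: un- (prefix) + friend (root) + -ly (suffix) + -ness (suffix) = 4 morpheme(s)

4 morphemes


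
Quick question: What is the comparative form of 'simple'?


Apply comparative formation (ends in e: add -r): 'simple' -> 'simpler'.

simpler


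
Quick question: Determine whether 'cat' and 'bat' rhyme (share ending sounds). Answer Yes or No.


Rime (stressed vowel + following sounds) of 'cat': -at = /æt/
Rime of 'bat': -at = /æt/
/æt/ and /æt/ are the same ending sound, so the words rhyme.

Yes


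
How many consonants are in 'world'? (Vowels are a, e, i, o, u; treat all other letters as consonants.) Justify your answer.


Consonants in 'world': w, r, l, d = 4 consonants.

4


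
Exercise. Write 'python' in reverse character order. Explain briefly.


Reverse 'python' character by character: 'nohtyp'.

nohtyp


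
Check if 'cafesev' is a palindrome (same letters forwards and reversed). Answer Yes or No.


Forward: 'cafesev'
Reversed: 'vesefac'
They differ.

No


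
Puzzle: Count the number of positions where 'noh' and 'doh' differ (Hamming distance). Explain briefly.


Alignment:
Position 1: 'n' vs 'd' = DIFFER
Position 2: 'o' vs 'o' = match
Position 3: 'h' vs 'h' = match
Total differences: 1

1


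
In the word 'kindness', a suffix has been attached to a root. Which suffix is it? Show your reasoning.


The word 'kindness' = 'kind' (root) + '-ness' (suffix). The suffix is '-ness'.

ness


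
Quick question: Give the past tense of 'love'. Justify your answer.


Apply rule: Add -d (word ends in -e). 'love' becomes 'loved'.

loved


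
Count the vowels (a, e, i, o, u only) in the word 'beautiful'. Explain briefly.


Vowels in 'beautiful': e, a, u, i, u = 5 vowels.

5


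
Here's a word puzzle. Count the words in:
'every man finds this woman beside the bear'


Split into words: every | man | finds | this | woman | beside | the | bear = 8 words.

8


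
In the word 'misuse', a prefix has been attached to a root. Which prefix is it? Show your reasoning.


The word 'misuse' = 'mis' (prefix) + 'use' (root). The prefix is 'mis'.

mis


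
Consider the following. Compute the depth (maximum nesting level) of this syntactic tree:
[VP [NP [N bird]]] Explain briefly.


Count bracket nesting levels:
'[' at pos 0: depth = 1
'[' at pos 4: depth = 2
'[' at pos 8: depth = 3
Maximum depth reached: 3

3


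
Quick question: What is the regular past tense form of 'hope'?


Apply rule: Add -d (word ends in -e). 'hope' becomes 'hoped'.

hoped


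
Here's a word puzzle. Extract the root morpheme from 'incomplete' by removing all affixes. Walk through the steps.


Remove prefix 'in' from 'incomplete' to get root 'complete'.

complete


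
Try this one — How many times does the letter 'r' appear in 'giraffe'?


Letter 'r' in 'giraffe': found at position(s) 3 = 1 occurrence(s).

1


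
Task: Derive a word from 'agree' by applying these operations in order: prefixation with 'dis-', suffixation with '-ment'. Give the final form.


Step 1: Add prefix 'dis-' to 'agree' = 'disagree'
Step 2: Add suffix '-ment' to 'disagree' = 'disagreement'

disagreement


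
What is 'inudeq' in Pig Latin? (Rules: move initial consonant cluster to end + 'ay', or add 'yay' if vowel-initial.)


'inudeq' starts with a vowel, so add 'yay': 'inudeqyay'.

inudeqyay


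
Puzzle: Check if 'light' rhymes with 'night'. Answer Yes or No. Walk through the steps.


Rime (stressed vowel + following sounds) of 'light': -ight = /aɪt/
Rime of 'night': -ight = /aɪt/
/aɪt/ and /aɪt/ are the same ending sound, so the words rhyme.

Yes


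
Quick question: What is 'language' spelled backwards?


Reverse 'language' character by character: 'egaugnal'.

egaugnal


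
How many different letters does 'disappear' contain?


Unique letters in 'disappear': {a, d, e, i, p, r, s} = 7 distinct letters.

7


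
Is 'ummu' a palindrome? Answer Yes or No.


Forward: 'ummu'
Reversed: 'ummu'
They are identical.

Yes


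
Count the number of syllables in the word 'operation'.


Break 'operation' into syllables: op-er-a-tion -> op | er | a | tion = 4 syllables

4 syllables


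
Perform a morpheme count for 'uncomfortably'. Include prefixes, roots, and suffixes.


Decomposition: un- (prefix) + comfort (root) + -able (suffix) + -ly (suffix) = 4 morpheme(s)

4 morphemes


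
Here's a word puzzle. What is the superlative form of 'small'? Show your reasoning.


Apply superlative formation (add -est): 'small' -> 'smallest'.

smallest


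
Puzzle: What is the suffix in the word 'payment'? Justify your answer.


The word 'payment' = 'pay' (root) + '-ment' (suffix). The suffix is '-ment'.

ment


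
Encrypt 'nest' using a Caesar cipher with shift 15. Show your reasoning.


Shift each letter by 15: n -> c, e -> t, s -> h, t -> i. Result: 'cthi'.

cthi


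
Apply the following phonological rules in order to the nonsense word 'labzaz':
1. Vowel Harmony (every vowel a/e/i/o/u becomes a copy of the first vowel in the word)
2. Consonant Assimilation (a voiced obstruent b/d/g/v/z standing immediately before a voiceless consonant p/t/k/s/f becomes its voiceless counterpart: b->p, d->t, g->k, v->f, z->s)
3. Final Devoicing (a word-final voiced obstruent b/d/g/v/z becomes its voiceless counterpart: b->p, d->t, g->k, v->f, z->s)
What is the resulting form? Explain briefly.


Starting form: 'labzaz'
Rule 1: Vowel Harmony: all vowels already match. No change.
Rule 2: Consonant Assimilation: no voiced obstruent (b/d/g/v/z) stands immediately before a voiceless consonant (p/t/k/s/f). No change.
Rule 3: Final Devoicing: word-final voiced obstruent 'z' becomes voiceless 's'. 'labzaz' -> 'labzas'
Final form: 'labzas'

labzas


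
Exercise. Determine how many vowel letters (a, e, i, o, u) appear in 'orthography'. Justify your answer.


Vowels in 'orthography': o, o, a = 3 vowels.

3


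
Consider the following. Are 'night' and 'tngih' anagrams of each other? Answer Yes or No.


Sorted letters of 'night': 'ghint'
Sorted letters of 'tngih': 'ghint'
They match.

Yes


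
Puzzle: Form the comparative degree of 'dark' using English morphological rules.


Apply comparative formation (add -er): 'dark' -> 'darker'.

darker


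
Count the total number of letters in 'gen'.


Spell out 'gen' and number each letter: g(1), e(2), n(3). Total: 3 letters.

3


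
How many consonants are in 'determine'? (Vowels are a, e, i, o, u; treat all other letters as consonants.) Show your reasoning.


Consonants in 'determine': d, t, r, m, n = 5 consonants.

5


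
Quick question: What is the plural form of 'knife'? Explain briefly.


Apply rule: Change -fe to -ves. 'knife' becomes 'knives'.

knives


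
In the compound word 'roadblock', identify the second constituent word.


Split 'roadblock' into 'road' + 'block'. The second part is 'block'.

block


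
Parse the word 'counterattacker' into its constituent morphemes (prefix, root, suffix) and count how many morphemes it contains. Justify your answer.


Step 1: Identify prefix: 'counter' (meaning: against)
Step 2: Identify root: 'attack'
Step 3: Identify suffix(es): 'er'
Decomposition: counter- (prefix: against) + attack (root) + -er (suffix: one who)
Total morphemes: 3

3 morphemes (counter- (prefix: against) + attack (root) + -er (suffix: one who))


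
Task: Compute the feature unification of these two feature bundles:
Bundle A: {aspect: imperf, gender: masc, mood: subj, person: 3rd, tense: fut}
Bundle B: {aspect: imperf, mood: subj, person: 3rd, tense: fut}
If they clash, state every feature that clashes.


Compare features:
aspect: A=imperf vs B=imperf -> unified: imperf
gender: A=masc vs B=_ -> unified: masc
mood: A=subj vs B=subj -> unified: subj
person: A=3rd vs B=3rd -> unified: 3rd
tense: A=fut vs B=fut -> unified: fut
No clashes found.

Unified: {aspect: imperf, gender: masc, mood: subj, person: 3rd, tense: fut}


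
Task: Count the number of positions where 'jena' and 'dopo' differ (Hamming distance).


Alignment:
Position 1: 'j' vs 'd' = DIFFER
Position 2: 'e' vs 'o' = DIFFER
Position 3: 'n' vs 'p' = DIFFER
Position 4: 'a' vs 'o' = DIFFER
Total differences: 4

4


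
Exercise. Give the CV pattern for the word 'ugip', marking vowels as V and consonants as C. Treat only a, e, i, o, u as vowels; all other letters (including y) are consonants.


Letter mapping: u = V, g = C, i = V, p = C.

VCVC


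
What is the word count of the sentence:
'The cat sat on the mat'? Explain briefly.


Split into words: The | cat | sat | on | the | mat = 6 words.

6


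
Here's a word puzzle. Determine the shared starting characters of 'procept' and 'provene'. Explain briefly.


Compare from the start: 3 characters match: 'pro'. Mismatch at position 4: 'c' vs 'v'.

pro


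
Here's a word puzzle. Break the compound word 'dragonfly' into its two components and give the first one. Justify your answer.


Split 'dragonfly' into 'dragon' + 'fly'. The first part is 'dragon'.

dragon


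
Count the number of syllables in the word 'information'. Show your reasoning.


Break 'information' into syllables: in-for-ma-tion -> in | for | ma | tion = 4 syllables

4 syllables


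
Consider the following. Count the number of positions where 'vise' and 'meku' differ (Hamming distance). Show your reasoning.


Alignment:
Position 1: 'v' vs 'm' = DIFFER
Position 2: 'i' vs 'e' = DIFFER
Position 3: 's' vs 'k' = DIFFER
Position 4: 'e' vs 'u' = DIFFER
Total differences: 4

4


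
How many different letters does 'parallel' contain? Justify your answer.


Unique letters in 'parallel': {a, e, l, p, r} = 5 distinct letters.

5


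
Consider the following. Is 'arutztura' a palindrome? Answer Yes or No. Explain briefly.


Forward: 'arutztura'
Reversed: 'arutztura'
They are identical.

Yes


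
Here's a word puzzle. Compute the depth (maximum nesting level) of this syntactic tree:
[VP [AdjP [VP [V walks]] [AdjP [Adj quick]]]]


Count bracket nesting levels:
'[' at pos 0: depth = 1
'[' at pos 4: depth = 2
'[' at pos 10: depth = 3
'[' at pos 14: depth = 4
'[' at pos 25: depth = 3
'[' at pos 31: depth = 4
Maximum depth reached: 4

4


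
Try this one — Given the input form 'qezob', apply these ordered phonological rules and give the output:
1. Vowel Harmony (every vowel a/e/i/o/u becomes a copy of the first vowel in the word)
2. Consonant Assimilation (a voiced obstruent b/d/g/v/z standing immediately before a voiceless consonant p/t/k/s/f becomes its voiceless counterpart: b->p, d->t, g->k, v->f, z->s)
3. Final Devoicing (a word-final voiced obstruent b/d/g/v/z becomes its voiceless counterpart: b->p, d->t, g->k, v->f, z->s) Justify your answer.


Starting form: 'qezob'
Rule 1: Vowel Harmony: all vowels become 'e' (matching first vowel). 'qezob' -> 'qezeb'
Rule 2: Consonant Assimilation: no voiced obstruent (b/d/g/v/z) stands immediately before a voiceless consonant (p/t/k/s/f). No change.
Rule 3: Final Devoicing: word-final voiced obstruent 'b' becomes voiceless 'p'. 'qezeb' -> 'qezep'
Final form: 'qezep'

qezep


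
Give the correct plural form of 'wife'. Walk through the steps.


Apply rule: Change -fe to -ves. 'wife' becomes 'wives'.

wives


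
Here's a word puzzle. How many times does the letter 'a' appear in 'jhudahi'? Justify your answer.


Letter 'a' in 'jhudahi': found at position(s) 5 = 1 occurrence(s).

1


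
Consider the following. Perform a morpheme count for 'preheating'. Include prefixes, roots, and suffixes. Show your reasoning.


Decomposition: pre- (prefix) + heat (root) + -ing (suffix) = 3 morpheme(s)

3 morphemes


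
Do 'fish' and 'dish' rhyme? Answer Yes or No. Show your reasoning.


Rime (stressed vowel + following sounds) of 'fish': -ish = /ɪʃ/
Rime of 'dish': -ish = /ɪʃ/
/ɪʃ/ and /ɪʃ/ are the same ending sound, so the words rhyme.

Yes


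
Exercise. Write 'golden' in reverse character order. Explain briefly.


Reverse 'golden' character by character: 'nedlog'.

nedlog


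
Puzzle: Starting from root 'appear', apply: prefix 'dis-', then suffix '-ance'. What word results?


Step 1: Add prefix 'dis-' to 'appear' = 'disappear'
Step 2: Add suffix '-ance' to 'disappear' = 'disappearance'

disappearance


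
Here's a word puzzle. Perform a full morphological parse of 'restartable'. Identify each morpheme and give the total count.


Step 1: Identify prefix: 're' (meaning: again)
Step 2: Identify root: 'start'
Step 3: Identify suffix(es): 'able'
Decomposition: re- (prefix: again) + start (root) + -able (suffix: capable of)
Total morphemes: 3

3 morphemes (re- (prefix: again) + start (root) + -able (suffix: capable of))


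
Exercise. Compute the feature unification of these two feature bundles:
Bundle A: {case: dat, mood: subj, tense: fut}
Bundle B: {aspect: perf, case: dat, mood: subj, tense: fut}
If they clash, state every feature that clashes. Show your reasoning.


Compare features:
aspect: A=_ vs B=perf -> unified: perf
case: A=dat vs B=dat -> unified: dat
mood: A=subj vs B=subj -> unified: subj
tense: A=fut vs B=fut -> unified: fut
No clashes found.

Unified: {aspect: perf, case: dat, mood: subj, tense: fut}


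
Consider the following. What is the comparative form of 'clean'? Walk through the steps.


Apply comparative formation (add -er): 'clean' -> 'cleaner'.

cleaner


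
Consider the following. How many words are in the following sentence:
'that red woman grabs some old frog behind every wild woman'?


Split into words: that | red | woman | grabs | some | old | frog | behind | every | wild | woman = 11 words.

11


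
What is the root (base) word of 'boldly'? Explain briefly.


Remove suffix '-ly' from 'boldly' to get root 'bold'.

bold


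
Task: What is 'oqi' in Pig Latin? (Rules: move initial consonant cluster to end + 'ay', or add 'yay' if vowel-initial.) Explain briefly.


'oqi' starts with a vowel, so add 'yay': 'oqiyay'.

oqiyay


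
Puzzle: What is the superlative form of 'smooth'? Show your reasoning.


Apply superlative formation (add -est): 'smooth' -> 'smoothest'.

smoothest


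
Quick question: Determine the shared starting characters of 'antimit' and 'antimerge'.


Compare from the start: 5 characters match: 'antim'. Mismatch at position 6: 'i' vs 'e'.

antim


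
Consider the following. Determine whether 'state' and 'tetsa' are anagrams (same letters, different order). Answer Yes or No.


Sorted letters of 'state': 'aestt'
Sorted letters of 'tetsa': 'aestt'
They match.

Yes


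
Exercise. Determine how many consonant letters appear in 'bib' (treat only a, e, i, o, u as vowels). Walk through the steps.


Consonants in 'bib': b, b = 2 consonants.

2


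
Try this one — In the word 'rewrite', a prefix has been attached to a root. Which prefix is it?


The word 'rewrite' = 're' (prefix) + 'write' (root). The prefix is 're'.

re


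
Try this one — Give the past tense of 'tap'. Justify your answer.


Apply rule: Double final consonant and add -ed. 'tap' becomes 'tapped'.

tapped


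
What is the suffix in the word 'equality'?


The word 'equality' = 'equal' (root) + '-ity' (suffix). The suffix is '-ity'.

ity


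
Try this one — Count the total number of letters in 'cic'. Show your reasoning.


Spell out 'cic' and number each letter: c(1), i(2), c(3). Total: 3 letters.

3


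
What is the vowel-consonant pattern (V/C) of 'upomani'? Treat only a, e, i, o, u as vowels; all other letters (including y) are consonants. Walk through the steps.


Letter mapping: u = V, p = C, o = V, m = C, a = V, n = C, i = V.

VCVCVCV


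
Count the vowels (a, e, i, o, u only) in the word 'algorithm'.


Vowels in 'algorithm': a, o, i = 3 vowels.

3


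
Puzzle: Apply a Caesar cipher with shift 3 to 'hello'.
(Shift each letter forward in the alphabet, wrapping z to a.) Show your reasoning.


Shift each letter by 3: h -> k, e -> h, l -> o, l -> o, o -> r. Result: 'khoor'.

khoor


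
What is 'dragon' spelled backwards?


Reverse 'dragon' character by character: 'nogard'.

nogard


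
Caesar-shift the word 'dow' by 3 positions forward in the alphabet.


Shift each letter by 3: d -> g, o -> r, w -> z. Result: 'grz'.

grz


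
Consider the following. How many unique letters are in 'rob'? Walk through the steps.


Unique letters in 'rob': {b, o, r} = 3 distinct letters.

3


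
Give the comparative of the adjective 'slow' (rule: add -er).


Apply comparative formation (add -er): 'slow' -> 'slower'.

slower


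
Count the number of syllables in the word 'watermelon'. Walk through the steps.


Break 'watermelon' into syllables: wa-ter-mel-on -> wa | ter | mel | on = 4 syllables

4 syllables


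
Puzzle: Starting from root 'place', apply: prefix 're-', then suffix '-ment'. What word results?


Step 1: Add prefix 're-' to 'place' = 'replace'
Step 2: Add suffix '-ment' to 'replace' = 'replacement'

replacement


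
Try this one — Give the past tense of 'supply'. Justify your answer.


Apply rule: Change -y to -ied. 'supply' becomes 'supplied'.

supplied


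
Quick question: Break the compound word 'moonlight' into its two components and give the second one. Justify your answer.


Split 'moonlight' into 'moon' + 'light'. The second part is 'light'.

light


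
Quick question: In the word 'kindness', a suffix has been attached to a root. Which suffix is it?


The word 'kindness' = 'kind' (root) + '-ness' (suffix). The suffix is '-ness'.

ness


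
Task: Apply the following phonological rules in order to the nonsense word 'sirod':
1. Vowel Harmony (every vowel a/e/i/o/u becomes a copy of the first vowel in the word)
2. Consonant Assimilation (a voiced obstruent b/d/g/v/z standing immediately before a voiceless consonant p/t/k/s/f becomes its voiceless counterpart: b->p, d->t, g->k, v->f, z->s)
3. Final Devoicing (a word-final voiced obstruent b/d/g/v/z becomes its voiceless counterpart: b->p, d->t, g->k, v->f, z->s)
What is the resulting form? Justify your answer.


Starting form: 'sirod'
Rule 1: Vowel Harmony: all vowels become 'i' (matching first vowel). 'sirod' -> 'sirid'
Rule 2: Consonant Assimilation: no voiced obstruent (b/d/g/v/z) stands immediately before a voiceless consonant (p/t/k/s/f). No change.
Rule 3: Final Devoicing: word-final voiced obstruent 'd' becomes voiceless 't'. 'sirid' -> 'sirit'
Final form: 'sirit'

sirit


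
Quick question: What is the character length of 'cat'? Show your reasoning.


Spell out 'cat' and number each letter: c(1), a(2), t(3). Total: 3 letters.

3


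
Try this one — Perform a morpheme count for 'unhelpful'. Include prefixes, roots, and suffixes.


Decomposition: un- (prefix) + help (root) + -ful (suffix) = 3 morpheme(s)

3 morphemes


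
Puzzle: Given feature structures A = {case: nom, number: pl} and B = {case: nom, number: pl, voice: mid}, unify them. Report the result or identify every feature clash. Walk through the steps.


Compare features:
case: A=nom vs B=nom -> unified: nom
number: A=pl vs B=pl -> unified: pl
voice: A=_ vs B=mid -> unified: mid
No clashes found.

Unified: {case: nom, number: pl, voice: mid}


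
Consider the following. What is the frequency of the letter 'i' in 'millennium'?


Letter 'i' in 'millennium': found at position(s) 2, 8 = 2 occurrence(s).

2


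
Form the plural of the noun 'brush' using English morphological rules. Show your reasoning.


Apply rule: Add -es (sibilant/fricative ending). 'brush' becomes 'brushes'.

brushes


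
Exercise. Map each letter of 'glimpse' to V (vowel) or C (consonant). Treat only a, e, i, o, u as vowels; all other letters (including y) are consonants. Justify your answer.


Letter mapping: g = C, l = C, i = V, m = C, p = C, s = C, e = V.

CCVCCCV


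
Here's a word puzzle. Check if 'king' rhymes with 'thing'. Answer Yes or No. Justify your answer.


Rime (stressed vowel + following sounds) of 'king': -ing = /ɪŋ/
Rime of 'thing': -ing = /ɪŋ/
/ɪŋ/ and /ɪŋ/ are the same ending sound, so the words rhyme.

Yes


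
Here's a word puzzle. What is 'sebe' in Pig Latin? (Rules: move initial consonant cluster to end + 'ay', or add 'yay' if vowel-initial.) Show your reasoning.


'sebe': move consonant cluster 's' to end and add 'ay': 'ebesay'.

ebesay


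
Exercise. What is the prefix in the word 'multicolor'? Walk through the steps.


The word 'multicolor' = 'multi' (prefix) + 'color' (root). The prefix is 'multi'.

multi


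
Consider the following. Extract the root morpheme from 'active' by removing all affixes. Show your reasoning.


Remove suffix '-ive' from 'active' to get root 'act'.

act


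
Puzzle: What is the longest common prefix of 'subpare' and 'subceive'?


Compare from the start: 3 characters match: 'sub'. Mismatch at position 4: 'p' vs 'c'.

sub


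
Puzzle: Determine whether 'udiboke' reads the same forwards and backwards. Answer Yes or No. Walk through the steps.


Forward: 'udiboke'
Reversed: 'ekobidu'
They differ.

No


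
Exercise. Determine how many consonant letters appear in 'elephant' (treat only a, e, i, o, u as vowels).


Consonants in 'elephant': l, p, h, n, t = 5 consonants.

5


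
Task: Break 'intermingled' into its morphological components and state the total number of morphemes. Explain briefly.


Step 1: Identify prefix: 'inter' (meaning: between)
Step 2: Identify root: 'mingle'
Step 3: Identify suffix(es): 'ed'
Decomposition: inter- (prefix: between) + mingle (root) + -ed (suffix: past)
Total morphemes: 3

3 morphemes (inter- (prefix: between) + mingle (root) + -ed (suffix: past))


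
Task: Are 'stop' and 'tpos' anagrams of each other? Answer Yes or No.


Sorted letters of 'stop': 'opst'
Sorted letters of 'tpos': 'opst'
They match.

Yes


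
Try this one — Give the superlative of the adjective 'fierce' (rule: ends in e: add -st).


Apply superlative formation (ends in e: add -st): 'fierce' -> 'fiercest'.

fiercest


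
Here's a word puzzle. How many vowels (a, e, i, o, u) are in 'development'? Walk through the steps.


Vowels in 'development': e, e, o, e = 4 vowels.

4


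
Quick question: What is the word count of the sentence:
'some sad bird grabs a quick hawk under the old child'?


Split into words: some | sad | bird | grabs | a | quick | hawk | under | the | old | child = 11 words.

11


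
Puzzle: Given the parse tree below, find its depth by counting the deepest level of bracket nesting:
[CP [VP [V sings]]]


Count bracket nesting levels:
'[' at pos 0: depth = 1
'[' at pos 4: depth = 2
'[' at pos 8: depth = 3
Maximum depth reached: 3

3


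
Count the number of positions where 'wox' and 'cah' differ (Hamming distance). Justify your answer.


Alignment:
Position 1: 'w' vs 'c' = DIFFER
Position 2: 'o' vs 'a' = DIFFER
Position 3: 'x' vs 'h' = DIFFER
Total differences: 3

3


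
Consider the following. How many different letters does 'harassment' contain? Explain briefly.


Unique letters in 'harassment': {a, e, h, m, n, r, s, t} = 8 distinct letters.

8


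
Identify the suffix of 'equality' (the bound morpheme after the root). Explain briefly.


The word 'equality' = 'equal' (root) + '-ity' (suffix). The suffix is '-ity'.

ity


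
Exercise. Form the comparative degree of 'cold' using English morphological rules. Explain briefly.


Apply comparative formation (add -er): 'cold' -> 'colder'.

colder


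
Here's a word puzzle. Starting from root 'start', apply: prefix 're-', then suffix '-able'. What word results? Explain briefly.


Step 1: Add prefix 're-' to 'start' = 'restart'
Step 2: Add suffix '-able' to 'restart' = 'restartable'

restartable


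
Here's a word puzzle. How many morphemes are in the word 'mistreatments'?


Decomposition: mis- (prefix) + treat (root) + -ment (suffix) + -s (plural) = 4 morpheme(s)

4 morphemes


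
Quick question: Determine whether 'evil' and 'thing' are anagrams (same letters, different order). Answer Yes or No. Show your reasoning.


Sorted letters of 'evil': 'eilv'
Sorted letters of 'thing': 'ghint'
They do not match.

No


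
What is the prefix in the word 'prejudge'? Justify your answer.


The word 'prejudge' = 'pre' (prefix) + 'judge' (root). The prefix is 'pre'.

pre


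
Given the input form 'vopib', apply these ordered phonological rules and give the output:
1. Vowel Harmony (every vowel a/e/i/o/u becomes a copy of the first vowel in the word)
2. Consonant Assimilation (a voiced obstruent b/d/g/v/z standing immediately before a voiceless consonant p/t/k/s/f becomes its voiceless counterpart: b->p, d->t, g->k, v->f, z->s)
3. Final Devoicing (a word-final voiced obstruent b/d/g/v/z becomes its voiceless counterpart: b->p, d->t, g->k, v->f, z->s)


Starting form: 'vopib'
Rule 1: Vowel Harmony: all vowels become 'o' (matching first vowel). 'vopib' -> 'vopob'
Rule 2: Consonant Assimilation: no voiced obstruent (b/d/g/v/z) stands immediately before a voiceless consonant (p/t/k/s/f). No change.
Rule 3: Final Devoicing: word-final voiced obstruent 'b' becomes voiceless 'p'. 'vopob' -> 'vopop'
Final form: 'vopop'

vopop


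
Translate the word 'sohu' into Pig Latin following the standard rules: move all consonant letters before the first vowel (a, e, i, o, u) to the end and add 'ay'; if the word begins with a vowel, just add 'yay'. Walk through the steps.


'sohu': move consonant cluster 's' to end and add 'ay': 'ohusay'.

ohusay
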